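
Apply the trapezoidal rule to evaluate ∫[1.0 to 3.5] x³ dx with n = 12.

f(x) = x³
a = 1.0, b = 3.5, n = 12
h = (b - a)/n = 0.208333

Trapezoidal rule: (h/2)[f(x₀) + 2f(x₁) + 2f(x₂) + ... + f(xₙ)]

x_0 = 1.0000, f(x_0) = 1.000000, coefficient = 1
x_1 = 1.2083, f(x_1) = 1.764251, coefficient = 2
x_2 = 1.4167, f(x_2) = 2.843171, coefficient = 2
x_3 = 1.6250, f(x_3) = 4.291016, coefficient = 2
x_4 = 1.8333, f(x_4) = 6.162037, coefficient = 2
x_5 = 2.0417, f(x_5) = 8.510489, coefficient = 2
x_6 = 2.2500, f(x_6) = 11.390625, coefficient = 2
x_7 = 2.4583, f(x_7) = 14.856698, coefficient = 2
x_8 = 2.6667, f(x_8) = 18.962963, coefficient = 2
x_9 = 2.8750, f(x_9) = 23.763672, coefficient = 2
x_10 = 3.0833, f(x_10) = 29.313079, coefficient = 2
x_11 = 3.2917, f(x_11) = 35.665437, coefficient = 2
x_12 = 3.5000, f(x_12) = 42.875000, coefficient = 1

I ≈ (0.208333/2) × 358.921875 = 37.387695
Exact value: 37.265625
Error: 0.122070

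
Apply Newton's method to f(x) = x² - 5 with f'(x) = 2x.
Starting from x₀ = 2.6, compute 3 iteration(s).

f(x) = x² - 5
f'(x) = 2x
x₀ = 2.6

Newton-Raphson formula: x_{n+1} = x_n - f(x_n)/f'(x_n)

Iteration 1:
  f(2.600000) = 1.760000
  f'(2.600000) = 5.200000
  x_1 = 2.600000 - 1.760000/5.200000 = 2.261538
Iteration 2:
  f(2.261538) = 0.114556
  f'(2.261538) = 4.523077
  x_2 = 2.261538 - 0.114556/4.523077 = 2.236211
Iteration 3:
  f(2.236211) = 0.000641
  f'(2.236211) = 4.472423
  x_3 = 2.236211 - 0.000641/4.472423 = 2.236068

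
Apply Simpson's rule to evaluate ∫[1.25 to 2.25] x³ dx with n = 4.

f(x) = x³
a = 1.25, b = 2.25, n = 4
h = (b - a)/n = 0.250000

Simpson's rule: (h/3)[f(x₀) + 4f(x₁) + 2f(x₂) + ... + f(xₙ)]

x_0 = 1.2500, f(x_0) = 1.953125, coefficient = 1
x_1 = 1.5000, f(x_1) = 3.375000, coefficient = 4
x_2 = 1.7500, f(x_2) = 5.359375, coefficient = 2
x_3 = 2.0000, f(x_3) = 8.000000, coefficient = 4
x_4 = 2.2500, f(x_4) = 11.390625, coefficient = 1

I ≈ (0.250000/3) × 69.562500 = 5.796875
Exact value: 5.796875
Error: 0.000000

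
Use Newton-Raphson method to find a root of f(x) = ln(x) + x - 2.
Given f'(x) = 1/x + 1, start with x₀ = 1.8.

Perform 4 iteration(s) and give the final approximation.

f(x) = ln(x) + x - 2
f'(x) = 1/x + 1
x₀ = 1.8

Newton-Raphson formula: x_{n+1} = x_n - f(x_n)/f'(x_n)

Iteration 1:
  f(1.800000) = 0.387787
  f'(1.800000) = 1.555556
  x_1 = 1.800000 - 0.387787/1.555556 = 1.550709
Iteration 2:
  f(1.550709) = -0.010579
  f'(1.550709) = 1.644866
  x_2 = 1.550709 - (-0.010579)/1.644866 = 1.557140
Iteration 3:
  f(1.557140) = -0.000009
  f'(1.557140) = 1.642203
  x_3 = 1.557140 - (-0.000009)/1.642203 = 1.557146
Iteration 4:
  f(1.557146) = 0.000000
  f'(1.557146) = 1.642201
  x_4 = 1.557146 - 0.000000/1.642201 = 1.557146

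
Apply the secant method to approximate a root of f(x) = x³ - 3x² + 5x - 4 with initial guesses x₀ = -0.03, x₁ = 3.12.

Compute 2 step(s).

f(x) = x³ - 3x² + 5x - 4
x₀ = -0.03, x₁ = 3.12

Secant formula: x_{n+1} = x_n - f(x_n)(x_n - x_{n-1})/(f(x_n) - f(x_{n-1}))

Iteration 1:
  f(-0.030000) = -4.152727
  f(3.120000) = 12.768128
  x_2 = 3.120000 - 12.768128×(3.120000 - (-0.030000))/(12.768128 - (-4.152727))
       = 0.743075
Iteration 2:
  f(3.120000) = 12.768128
  f(0.743075) = -1.530810
  x_3 = 0.743075 - (-1.530810)×(0.743075 - 3.120000)/(-1.530810 - 12.768128)
       = 0.997543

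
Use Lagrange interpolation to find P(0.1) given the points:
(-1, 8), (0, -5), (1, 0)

Lagrange interpolation formula:
P(x) = Σ yᵢ × Lᵢ(x)
where Lᵢ(x) = Π_{j≠i} (x - xⱼ)/(xᵢ - xⱼ)

L_0(0.1) = (0.1 - 0)/(-1 - 0) × (0.1 - 1)/(-1 - 1) = -0.045000
L_1(0.1) = (0.1 - (-1))/(0 - (-1)) × (0.1 - 1)/(0 - 1) = 0.990000
L_2(0.1) = (0.1 - (-1))/(1 - (-1)) × (0.1 - 0)/(1 - 0) = 0.055000

P(0.1) = 8×L_0(0.1) + (-5)×L_1(0.1) + 0×L_2(0.1)
P(0.1) = -5.310000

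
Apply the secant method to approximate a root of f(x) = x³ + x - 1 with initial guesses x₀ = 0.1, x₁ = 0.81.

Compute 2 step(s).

f(x) = x³ + x - 1
x₀ = 0.1, x₁ = 0.81

Secant formula: x_{n+1} = x_n - f(x_n)(x_n - x_{n-1})/(f(x_n) - f(x_{n-1}))

Iteration 1:
  f(0.100000) = -0.899000
  f(0.810000) = 0.341441
  x_2 = 0.810000 - 0.341441×(0.810000 - 0.100000)/(0.341441 - (-0.899000))
       = 0.614567
Iteration 2:
  f(0.810000) = 0.341441
  f(0.614567) = -0.153316
  x_3 = 0.614567 - (-0.153316)×(0.614567 - 0.810000)/(-0.153316 - 0.341441)
       = 0.675128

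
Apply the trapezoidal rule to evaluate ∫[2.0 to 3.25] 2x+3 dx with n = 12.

f(x) = 2x+3
a = 2.0, b = 3.25, n = 12
h = (b - a)/n = 0.104167

Trapezoidal rule: (h/2)[f(x₀) + 2f(x₁) + 2f(x₂) + ... + f(xₙ)]

x_0 = 2.0000, f(x_0) = 7.000000, coefficient = 1
x_1 = 2.1042, f(x_1) = 7.208333, coefficient = 2
x_2 = 2.2083, f(x_2) = 7.416667, coefficient = 2
x_3 = 2.3125, f(x_3) = 7.625000, coefficient = 2
x_4 = 2.4167, f(x_4) = 7.833333, coefficient = 2
x_5 = 2.5208, f(x_5) = 8.041667, coefficient = 2
x_6 = 2.6250, f(x_6) = 8.250000, coefficient = 2
x_7 = 2.7292, f(x_7) = 8.458333, coefficient = 2
x_8 = 2.8333, f(x_8) = 8.666667, coefficient = 2
x_9 = 2.9375, f(x_9) = 8.875000, coefficient = 2
x_10 = 3.0417, f(x_10) = 9.083333, coefficient = 2
x_11 = 3.1458, f(x_11) = 9.291667, coefficient = 2
x_12 = 3.2500, f(x_12) = 9.500000, coefficient = 1

I ≈ (0.104167/2) × 198.000000 = 10.312500
Exact value: 10.312500
Error: 0.000000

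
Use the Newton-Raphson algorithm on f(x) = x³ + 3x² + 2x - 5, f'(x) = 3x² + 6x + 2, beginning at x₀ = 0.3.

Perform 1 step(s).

f(x) = x³ + 3x² + 2x - 5
f'(x) = 3x² + 6x + 2
x₀ = 0.3

Newton-Raphson formula: x_{n+1} = x_n - f(x_n)/f'(x_n)

Iteration 1:
  f(0.300000) = -4.103000
  f'(0.300000) = 4.070000
  x_1 = 0.300000 - (-4.103000)/4.070000 = 1.308108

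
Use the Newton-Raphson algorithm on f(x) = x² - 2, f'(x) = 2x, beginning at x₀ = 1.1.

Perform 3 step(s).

f(x) = x² - 2
f'(x) = 2x
x₀ = 1.1

Newton-Raphson formula: x_{n+1} = x_n - f(x_n)/f'(x_n)

Iteration 1:
  f(1.100000) = -0.790000
  f'(1.100000) = 2.200000
  x_1 = 1.100000 - (-0.790000)/2.200000 = 1.459091
Iteration 2:
  f(1.459091) = 0.128946
  f'(1.459091) = 2.918182
  x_2 = 1.459091 - 0.128946/2.918182 = 1.414904
Iteration 3:
  f(1.414904) = 0.001953
  f'(1.414904) = 2.829807
  x_3 = 1.414904 - 0.001953/2.829807 = 1.414214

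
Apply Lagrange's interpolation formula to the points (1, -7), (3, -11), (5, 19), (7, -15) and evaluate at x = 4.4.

Lagrange interpolation formula:
P(x) = Σ yᵢ × Lᵢ(x)
where Lᵢ(x) = Π_{j≠i} (x - xⱼ)/(xᵢ - xⱼ)

L_0(4.4) = (4.4 - 3)/(1 - 3) × (4.4 - 5)/(1 - 5) × (4.4 - 7)/(1 - 7) = -0.045500
L_1(4.4) = (4.4 - 1)/(3 - 1) × (4.4 - 5)/(3 - 5) × (4.4 - 7)/(3 - 7) = 0.331500
L_2(4.4) = (4.4 - 1)/(5 - 1) × (4.4 - 3)/(5 - 3) × (4.4 - 7)/(5 - 7) = 0.773500
L_3(4.4) = (4.4 - 1)/(7 - 1) × (4.4 - 3)/(7 - 3) × (4.4 - 5)/(7 - 5) = -0.059500

P(4.4) = (-7)×L_0(4.4) + (-11)×L_1(4.4) + 19×L_2(4.4) + (-15)×L_3(4.4)
P(4.4) = 12.261000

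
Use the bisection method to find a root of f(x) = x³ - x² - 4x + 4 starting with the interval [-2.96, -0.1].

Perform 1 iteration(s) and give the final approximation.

f(x) = x³ - x² - 4x + 4
Initial interval: [-2.96, -0.1]

Iteration 1:
  c_1 = (-2.960000 + (-0.100000))/2 = -1.530000
  f(c_1) = f(-1.530000) = 4.197523
  f(a) × f(c) < 0, new interval: [-2.960000, -1.530000]

After 1 iteration(s), the approximation is c_1 = -1.530000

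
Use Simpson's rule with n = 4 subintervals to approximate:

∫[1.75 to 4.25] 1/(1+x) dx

f(x) = 1/(1+x)
a = 1.75, b = 4.25, n = 4
h = (b - a)/n = 0.625000

Simpson's rule: (h/3)[f(x₀) + 4f(x₁) + 2f(x₂) + ... + f(xₙ)]

x_0 = 1.7500, f(x_0) = 0.363636, coefficient = 1
x_1 = 2.3750, f(x_1) = 0.296296, coefficient = 4
x_2 = 3.0000, f(x_2) = 0.250000, coefficient = 2
x_3 = 3.6250, f(x_3) = 0.216216, coefficient = 4
x_4 = 4.2500, f(x_4) = 0.190476, coefficient = 1

I ≈ (0.625000/3) × 3.104163 = 0.646701
Exact value: 0.646627
Error: 0.000073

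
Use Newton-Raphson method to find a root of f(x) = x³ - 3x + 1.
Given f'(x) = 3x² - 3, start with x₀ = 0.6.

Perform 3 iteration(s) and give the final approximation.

f(x) = x³ - 3x + 1
f'(x) = 3x² - 3
x₀ = 0.6

Newton-Raphson formula: x_{n+1} = x_n - f(x_n)/f'(x_n)

Iteration 1:
  f(0.600000) = -0.584000
  f'(0.600000) = -1.920000
  x_1 = 0.600000 - (-0.584000)/(-1.920000) = 0.295833
Iteration 2:
  f(0.295833) = 0.138391
  f'(0.295833) = -2.737448
  x_2 = 0.295833 - 0.138391/(-2.737448) = 0.346388
Iteration 3:
  f(0.346388) = 0.002397
  f'(0.346388) = -2.640046
  x_3 = 0.346388 - 0.002397/(-2.640046) = 0.347296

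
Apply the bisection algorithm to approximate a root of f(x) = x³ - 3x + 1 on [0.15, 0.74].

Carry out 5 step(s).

f(x) = x³ - 3x + 1
Initial interval: [0.15, 0.74]

Iteration 1:
  c_1 = (0.150000 + 0.740000)/2 = 0.445000
  f(c_1) = f(0.445000) = -0.246879
  f(a) × f(c) < 0, new interval: [0.150000, 0.445000]
Iteration 2:
  c_2 = (0.150000 + 0.445000)/2 = 0.297500
  f(c_2) = f(0.297500) = 0.133831
  f(a) × f(c) ≥ 0, new interval: [0.297500, 0.445000]
Iteration 3:
  c_3 = (0.297500 + 0.445000)/2 = 0.371250
  f(c_3) = f(0.371250) = -0.062582
  f(a) × f(c) < 0, new interval: [0.297500, 0.371250]
Iteration 4:
  c_4 = (0.297500 + 0.371250)/2 = 0.334375
  f(c_4) = f(0.334375) = 0.034260
  f(a) × f(c) ≥ 0, new interval: [0.334375, 0.371250]
Iteration 5:
  c_5 = (0.334375 + 0.371250)/2 = 0.352812
  f(c_5) = f(0.352812) = -0.014521
  f(a) × f(c) < 0, new interval: [0.334375, 0.352812]

After 5 iteration(s), the approximation is c_5 = 0.352812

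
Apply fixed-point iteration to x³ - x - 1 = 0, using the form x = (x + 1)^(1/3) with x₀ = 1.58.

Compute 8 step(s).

Equation: x³ - x - 1 = 0
Fixed-point form: x = (x + 1)^(1/3)
x₀ = 1.58

x_1 = g(1.580000) = 1.371534
x_2 = g(1.371534) = 1.333551
x_3 = g(1.333551) = 1.326394
x_4 = g(1.326394) = 1.325036
x_5 = g(1.325036) = 1.324778
x_6 = g(1.324778) = 1.324729
x_7 = g(1.324729) = 1.324720
x_8 = g(1.324720) = 1.324718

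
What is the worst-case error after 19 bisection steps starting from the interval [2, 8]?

Bisection error bound: |error| ≤ (b-a)/2^n
|error| ≤ (8 - 2)/2^19 = 6/2^19
|error| ≤ 0.0000114441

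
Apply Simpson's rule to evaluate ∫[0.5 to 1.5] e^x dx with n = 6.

f(x) = e^x
a = 0.5, b = 1.5, n = 6
h = (b - a)/n = 0.166667

Simpson's rule: (h/3)[f(x₀) + 4f(x₁) + 2f(x₂) + ... + f(xₙ)]

x_0 = 0.5000, f(x_0) = 1.648721, coefficient = 1
x_1 = 0.6667, f(x_1) = 1.947734, coefficient = 4
x_2 = 0.8333, f(x_2) = 2.300976, coefficient = 2
x_3 = 1.0000, f(x_3) = 2.718282, coefficient = 4
x_4 = 1.1667, f(x_4) = 3.211271, coefficient = 2
x_5 = 1.3333, f(x_5) = 3.793668, coefficient = 4
x_6 = 1.5000, f(x_6) = 4.481689, coefficient = 1

I ≈ (0.166667/3) × 50.993638 = 2.832980
Exact value: 2.832968
Error: 0.000012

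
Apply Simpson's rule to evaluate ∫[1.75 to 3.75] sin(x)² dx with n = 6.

f(x) = sin(x)²
a = 1.75, b = 3.75, n = 6
h = (b - a)/n = 0.333333

Simpson's rule: (h/3)[f(x₀) + 4f(x₁) + 2f(x₂) + ... + f(xₙ)]

x_0 = 1.7500, f(x_0) = 0.968228, coefficient = 1
x_1 = 2.0833, f(x_1) = 0.759518, coefficient = 4
x_2 = 2.4167, f(x_2) = 0.439675, coefficient = 2
x_3 = 2.7500, f(x_3) = 0.145665, coefficient = 4
x_4 = 3.0833, f(x_4) = 0.003390, coefficient = 2
x_5 = 3.4167, f(x_5) = 0.073776, coefficient = 4
x_6 = 3.7500, f(x_6) = 0.326682, coefficient = 1

I ≈ (0.333333/3) × 6.096879 = 0.677431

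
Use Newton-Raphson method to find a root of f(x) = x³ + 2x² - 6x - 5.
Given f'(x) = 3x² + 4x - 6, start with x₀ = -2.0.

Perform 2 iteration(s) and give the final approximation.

f(x) = x³ + 2x² - 6x - 5
f'(x) = 3x² + 4x - 6
x₀ = -2.0

Newton-Raphson formula: x_{n+1} = x_n - f(x_n)/f'(x_n)

Iteration 1:
  f(-2.000000) = 7.000000
  f'(-2.000000) = -2.000000
  x_1 = -2.000000 - 7.000000/(-2.000000) = 1.500000
Iteration 2:
  f(1.500000) = -6.125000
  f'(1.500000) = 6.750000
  x_2 = 1.500000 - (-6.125000)/6.750000 = 2.407407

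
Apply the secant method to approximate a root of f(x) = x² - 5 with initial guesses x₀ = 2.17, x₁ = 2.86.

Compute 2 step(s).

f(x) = x² - 5
x₀ = 2.17, x₁ = 2.86

Secant formula: x_{n+1} = x_n - f(x_n)(x_n - x_{n-1})/(f(x_n) - f(x_{n-1}))

Iteration 1:
  f(2.170000) = -0.291100
  f(2.860000) = 3.179600
  x_2 = 2.860000 - 3.179600×(2.860000 - 2.170000)/(3.179600 - (-0.291100))
       = 2.227873
Iteration 2:
  f(2.860000) = 3.179600
  f(2.227873) = -0.036583
  x_3 = 2.227873 - (-0.036583)×(2.227873 - 2.860000)/(-0.036583 - 3.179600)
       = 2.235063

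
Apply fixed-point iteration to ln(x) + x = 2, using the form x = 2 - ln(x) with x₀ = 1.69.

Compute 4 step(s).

Equation: ln(x) + x = 2
Fixed-point form: x = 2 - ln(x)
x₀ = 1.69

x_1 = g(1.690000) = 1.475271
x_2 = g(1.475271) = 1.611158
x_3 = g(1.611158) = 1.523047
x_4 = g(1.523047) = 1.579287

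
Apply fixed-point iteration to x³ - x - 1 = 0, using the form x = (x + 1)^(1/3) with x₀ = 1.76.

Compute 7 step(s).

Equation: x³ - x - 1 = 0
Fixed-point form: x = (x + 1)^(1/3)
x₀ = 1.76

x_1 = g(1.760000) = 1.402716
x_2 = g(1.402716) = 1.339371
x_3 = g(1.339371) = 1.327495
x_4 = g(1.327495) = 1.325245
x_5 = g(1.325245) = 1.324818
x_6 = g(1.324818) = 1.324737
x_7 = g(1.324737) = 1.324722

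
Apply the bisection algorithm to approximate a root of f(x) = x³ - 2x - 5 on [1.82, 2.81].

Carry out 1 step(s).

f(x) = x³ - 2x - 5
Initial interval: [1.82, 2.81]

Iteration 1:
  c_1 = (1.820000 + 2.810000)/2 = 2.315000
  f(c_1) = f(2.315000) = 2.776606
  f(a) × f(c) < 0, new interval: [1.820000, 2.315000]

After 1 iteration(s), the approximation is c_1 = 2.315000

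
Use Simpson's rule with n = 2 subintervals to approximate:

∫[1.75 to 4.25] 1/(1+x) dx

f(x) = 1/(1+x)
a = 1.75, b = 4.25, n = 2
h = (b - a)/n = 1.250000

Simpson's rule: (h/3)[f(x₀) + 4f(x₁) + 2f(x₂) + ... + f(xₙ)]

x_0 = 1.7500, f(x_0) = 0.363636, coefficient = 1
x_1 = 3.0000, f(x_1) = 0.250000, coefficient = 4
x_2 = 4.2500, f(x_2) = 0.190476, coefficient = 1

I ≈ (1.250000/3) × 1.554113 = 0.647547
Exact value: 0.646627
Error: 0.000920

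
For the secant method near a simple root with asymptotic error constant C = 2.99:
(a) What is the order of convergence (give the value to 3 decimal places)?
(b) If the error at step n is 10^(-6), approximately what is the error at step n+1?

(a) Secant method has superlinear convergence with order φ = (1+√5)/2 ≈ 1.618.
    This means |e_{n+1}| ≈ C|e_n|^1.618.

(b) With |e_n| = 10^(-6) and C = 2.99:
    |e_{n+1}| ≈ 2.99 × (10^(-6))^1.618 = 2.99 × 10^(-9.71)

(a) ≈ 1.618 (golden ratio); (b) |e_{n+1}| ≈ 5.854e-10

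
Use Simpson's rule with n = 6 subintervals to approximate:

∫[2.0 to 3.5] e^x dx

f(x) = e^x
a = 2.0, b = 3.5, n = 6
h = (b - a)/n = 0.250000

Simpson's rule: (h/3)[f(x₀) + 4f(x₁) + 2f(x₂) + ... + f(xₙ)]

x_0 = 2.0000, f(x_0) = 7.389056, coefficient = 1
x_1 = 2.2500, f(x_1) = 9.487736, coefficient = 4
x_2 = 2.5000, f(x_2) = 12.182494, coefficient = 2
x_3 = 2.7500, f(x_3) = 15.642632, coefficient = 4
x_4 = 3.0000, f(x_4) = 20.085537, coefficient = 2
x_5 = 3.2500, f(x_5) = 25.790340, coefficient = 4
x_6 = 3.5000, f(x_6) = 33.115452, coefficient = 1

I ≈ (0.250000/3) × 308.723400 = 25.726950
Exact value: 25.726396
Error: 0.000554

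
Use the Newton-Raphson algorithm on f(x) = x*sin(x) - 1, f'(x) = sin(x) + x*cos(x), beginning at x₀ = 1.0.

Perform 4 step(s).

f(x) = x*sin(x) - 1
f'(x) = sin(x) + x*cos(x)
x₀ = 1.0

Newton-Raphson formula: x_{n+1} = x_n - f(x_n)/f'(x_n)

Iteration 1:
  f(1.000000) = -0.158529
  f'(1.000000) = 1.381773
  x_1 = 1.000000 - (-0.158529)/1.381773 = 1.114729
Iteration 2:
  f(1.114729) = 0.000794
  f'(1.114729) = 1.388741
  x_2 = 1.114729 - 0.000794/1.388741 = 1.114157
Iteration 3:
  f(1.114157) = 0.000000
  f'(1.114157) = 1.388809
  x_3 = 1.114157 - 0.000000/1.388809 = 1.114157
Iteration 4:
  f(1.114157) = 0.000000
  f'(1.114157) = 1.388809
  x_4 = 1.114157 - 0.000000/1.388809 = 1.114157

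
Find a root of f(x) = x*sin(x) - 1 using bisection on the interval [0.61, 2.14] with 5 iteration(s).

f(x) = x*sin(x) - 1
Initial interval: [0.61, 2.14]

Iteration 1:
  c_1 = (0.610000 + 2.140000)/2 = 1.375000
  f(c_1) = f(1.375000) = 0.348728
  f(a) × f(c) < 0, new interval: [0.610000, 1.375000]
Iteration 2:
  c_2 = (0.610000 + 1.375000)/2 = 0.992500
  f(c_2) = f(0.992500) = -0.168885
  f(a) × f(c) ≥ 0, new interval: [0.992500, 1.375000]
Iteration 3:
  c_3 = (0.992500 + 1.375000)/2 = 1.183750
  f(c_3) = f(1.183750) = 0.096186
  f(a) × f(c) < 0, new interval: [0.992500, 1.183750]
Iteration 4:
  c_4 = (0.992500 + 1.183750)/2 = 1.088125
  f(c_4) = f(1.088125) = -0.036184
  f(a) × f(c) ≥ 0, new interval: [1.088125, 1.183750]
Iteration 5:
  c_5 = (1.088125 + 1.183750)/2 = 1.135937
  f(c_5) = f(1.135937) = 0.030215
  f(a) × f(c) < 0, new interval: [1.088125, 1.135937]

After 5 iteration(s), the approximation is c_5 = 1.135937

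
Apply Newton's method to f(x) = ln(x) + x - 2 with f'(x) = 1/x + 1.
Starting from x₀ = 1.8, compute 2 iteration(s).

f(x) = ln(x) + x - 2
f'(x) = 1/x + 1
x₀ = 1.8

Newton-Raphson formula: x_{n+1} = x_n - f(x_n)/f'(x_n)

Iteration 1:
  f(1.800000) = 0.387787
  f'(1.800000) = 1.555556
  x_1 = 1.800000 - 0.387787/1.555556 = 1.550709
Iteration 2:
  f(1.550709) = -0.010579
  f'(1.550709) = 1.644866
  x_2 = 1.550709 - (-0.010579)/1.644866 = 1.557140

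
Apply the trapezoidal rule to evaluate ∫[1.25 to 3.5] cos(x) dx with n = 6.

f(x) = cos(x)
a = 1.25, b = 3.5, n = 6
h = (b - a)/n = 0.375000

Trapezoidal rule: (h/2)[f(x₀) + 2f(x₁) + 2f(x₂) + ... + f(xₙ)]

x_0 = 1.2500, f(x_0) = 0.315322, coefficient = 1
x_1 = 1.6250, f(x_1) = -0.054177, coefficient = 2
x_2 = 2.0000, f(x_2) = -0.416147, coefficient = 2
x_3 = 2.3750, f(x_3) = -0.720278, coefficient = 2
x_4 = 2.7500, f(x_4) = -0.924302, coefficient = 2
x_5 = 3.1250, f(x_5) = -0.999862, coefficient = 2
x_6 = 3.5000, f(x_6) = -0.936457, coefficient = 1

I ≈ (0.375000/2) × -6.850669 = -1.284500
Exact value: -1.299768
Error: 0.015267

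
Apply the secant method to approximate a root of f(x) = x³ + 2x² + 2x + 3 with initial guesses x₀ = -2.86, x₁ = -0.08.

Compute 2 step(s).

f(x) = x³ + 2x² + 2x + 3
x₀ = -2.86, x₁ = -0.08

Secant formula: x_{n+1} = x_n - f(x_n)(x_n - x_{n-1})/(f(x_n) - f(x_{n-1}))

Iteration 1:
  f(-2.860000) = -9.754456
  f(-0.080000) = 2.852288
  x_2 = -0.080000 - 2.852288×(-0.080000 - (-2.860000))/(2.852288 - (-9.754456))
       = -0.708978
Iteration 2:
  f(-0.080000) = 2.852288
  f(-0.708978) = 2.230976
  x_3 = -0.708978 - 2.230976×(-0.708978 - (-0.080000))/(2.230976 - 2.852288)
       = -2.967480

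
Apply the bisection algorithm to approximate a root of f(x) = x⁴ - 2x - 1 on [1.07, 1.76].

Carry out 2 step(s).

f(x) = x⁴ - 2x - 1
Initial interval: [1.07, 1.76]

Iteration 1:
  c_1 = (1.070000 + 1.760000)/2 = 1.415000
  f(c_1) = f(1.415000) = 0.178905
  f(a) × f(c) < 0, new interval: [1.070000, 1.415000]
Iteration 2:
  c_2 = (1.070000 + 1.415000)/2 = 1.242500
  f(c_2) = f(1.242500) = -1.101662
  f(a) × f(c) ≥ 0, new interval: [1.242500, 1.415000]

After 2 iteration(s), the approximation is c_2 = 1.242500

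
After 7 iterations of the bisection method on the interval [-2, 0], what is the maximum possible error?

Bisection error bound: |error| ≤ (b-a)/2^n
|error| ≤ (0 - (-2))/2^7 = 2/2^7
|error| ≤ 0.0156250000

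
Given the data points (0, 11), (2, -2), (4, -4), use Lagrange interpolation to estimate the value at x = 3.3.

Lagrange interpolation formula:
P(x) = Σ yᵢ × Lᵢ(x)
where Lᵢ(x) = Π_{j≠i} (x - xⱼ)/(xᵢ - xⱼ)

L_0(3.3) = (3.3 - 2)/(0 - 2) × (3.3 - 4)/(0 - 4) = -0.113750
L_1(3.3) = (3.3 - 0)/(2 - 0) × (3.3 - 4)/(2 - 4) = 0.577500
L_2(3.3) = (3.3 - 0)/(4 - 0) × (3.3 - 2)/(4 - 2) = 0.536250

P(3.3) = 11×L_0(3.3) + (-2)×L_1(3.3) + (-4)×L_2(3.3)
P(3.3) = -4.551250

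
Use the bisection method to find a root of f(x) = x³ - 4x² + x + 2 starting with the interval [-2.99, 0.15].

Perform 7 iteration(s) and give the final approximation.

f(x) = x³ - 4x² + x + 2
Initial interval: [-2.99, 0.15]

Iteration 1:
  c_1 = (-2.990000 + 0.150000)/2 = -1.420000
  f(c_1) = f(-1.420000) = -10.348888
  f(a) × f(c) ≥ 0, new interval: [-1.420000, 0.150000]
Iteration 2:
  c_2 = (-1.420000 + 0.150000)/2 = -0.635000
  f(c_2) = f(-0.635000) = -0.503948
  f(a) × f(c) ≥ 0, new interval: [-0.635000, 0.150000]
Iteration 3:
  c_3 = (-0.635000 + 0.150000)/2 = -0.242500
  f(c_3) = f(-0.242500) = 1.508014
  f(a) × f(c) < 0, new interval: [-0.635000, -0.242500]
Iteration 4:
  c_4 = (-0.635000 + (-0.242500))/2 = -0.438750
  f(c_4) = f(-0.438750) = 0.706784
  f(a) × f(c) < 0, new interval: [-0.635000, -0.438750]
Iteration 5:
  c_5 = (-0.635000 + (-0.438750))/2 = -0.536875
  f(c_5) = f(-0.536875) = 0.155440
  f(a) × f(c) < 0, new interval: [-0.635000, -0.536875]
Iteration 6:
  c_6 = (-0.635000 + (-0.536875))/2 = -0.585938
  f(c_6) = f(-0.585938) = -0.160394
  f(a) × f(c) ≥ 0, new interval: [-0.585938, -0.536875]
Iteration 7:
  c_7 = (-0.585938 + (-0.536875))/2 = -0.561406
  f(c_7) = f(-0.561406) = 0.000944
  f(a) × f(c) < 0, new interval: [-0.585938, -0.561406]

After 7 iteration(s), the approximation is c_7 = -0.561406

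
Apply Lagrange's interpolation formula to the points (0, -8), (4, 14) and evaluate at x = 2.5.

Lagrange interpolation formula:
P(x) = Σ yᵢ × Lᵢ(x)
where Lᵢ(x) = Π_{j≠i} (x - xⱼ)/(xᵢ - xⱼ)

L_0(2.5) = (2.5 - 4)/(0 - 4) = 0.375000
L_1(2.5) = (2.5 - 0)/(4 - 0) = 0.625000

P(2.5) = (-8)×L_0(2.5) + 14×L_1(2.5)
P(2.5) = 5.750000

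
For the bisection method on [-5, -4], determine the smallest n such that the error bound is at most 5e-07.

We need (b-a)/2^n ≤ 5e-07
(-4 - (-5))/2^n ≤ 5e-07
1/2^n ≤ 5e-07
2^n ≥ 2000000
n ≥ log₂(2000000) = 20.93
n ≥ 21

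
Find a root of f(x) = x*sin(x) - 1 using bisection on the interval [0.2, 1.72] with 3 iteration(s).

f(x) = x*sin(x) - 1
Initial interval: [0.2, 1.72]

Iteration 1:
  c_1 = (0.200000 + 1.720000)/2 = 0.960000
  f(c_1) = f(0.960000) = -0.213576
  f(a) × f(c) ≥ 0, new interval: [0.960000, 1.720000]
Iteration 2:
  c_2 = (0.960000 + 1.720000)/2 = 1.340000
  f(c_2) = f(1.340000) = 0.304469
  f(a) × f(c) < 0, new interval: [0.960000, 1.340000]
Iteration 3:
  c_3 = (0.960000 + 1.340000)/2 = 1.150000
  f(c_3) = f(1.150000) = 0.049679
  f(a) × f(c) < 0, new interval: [0.960000, 1.150000]

After 3 iteration(s), the approximation is c_3 = 1.150000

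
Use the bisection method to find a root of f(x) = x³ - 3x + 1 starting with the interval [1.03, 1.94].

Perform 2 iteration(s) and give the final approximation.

f(x) = x³ - 3x + 1
Initial interval: [1.03, 1.94]

Iteration 1:
  c_1 = (1.030000 + 1.940000)/2 = 1.485000
  f(c_1) = f(1.485000) = -0.180241
  f(a) × f(c) ≥ 0, new interval: [1.485000, 1.940000]
Iteration 2:
  c_2 = (1.485000 + 1.940000)/2 = 1.712500
  f(c_2) = f(1.712500) = 0.884674
  f(a) × f(c) < 0, new interval: [1.485000, 1.712500]

After 2 iteration(s), the approximation is c_2 = 1.712500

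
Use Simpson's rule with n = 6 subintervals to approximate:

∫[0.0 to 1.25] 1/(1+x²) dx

f(x) = 1/(1+x²)
a = 0.0, b = 1.25, n = 6
h = (b - a)/n = 0.208333

Simpson's rule: (h/3)[f(x₀) + 4f(x₁) + 2f(x₂) + ... + f(xₙ)]

x_0 = 0.0000, f(x_0) = 1.000000, coefficient = 1
x_1 = 0.2083, f(x_1) = 0.958403, coefficient = 4
x_2 = 0.4167, f(x_2) = 0.852071, coefficient = 2
x_3 = 0.6250, f(x_3) = 0.719101, coefficient = 4
x_4 = 0.8333, f(x_4) = 0.590164, coefficient = 2
x_5 = 1.0417, f(x_5) = 0.479600, coefficient = 4
x_6 = 1.2500, f(x_6) = 0.390244, coefficient = 1

I ≈ (0.208333/3) × 12.903130 = 0.896051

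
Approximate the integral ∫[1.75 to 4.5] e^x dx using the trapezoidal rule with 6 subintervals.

f(x) = e^x
a = 1.75, b = 4.5, n = 6
h = (b - a)/n = 0.458333

Trapezoidal rule: (h/2)[f(x₀) + 2f(x₁) + 2f(x₂) + ... + f(xₙ)]

x_0 = 1.7500, f(x_0) = 5.754603, coefficient = 1
x_1 = 2.2083, f(x_1) = 9.100536, coefficient = 2
x_2 = 2.6667, f(x_2) = 14.391916, coefficient = 2
x_3 = 3.1250, f(x_3) = 22.759895, coefficient = 2
x_4 = 3.5833, f(x_4) = 35.993319, coefficient = 2
x_5 = 4.0417, f(x_5) = 56.921132, coefficient = 2
x_6 = 4.5000, f(x_6) = 90.017131, coefficient = 1

I ≈ (0.458333/2) × 374.105331 = 85.732472
Exact value: 84.262529
Error: 1.469943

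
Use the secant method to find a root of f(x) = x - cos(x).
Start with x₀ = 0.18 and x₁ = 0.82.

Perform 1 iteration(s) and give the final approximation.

f(x) = x - cos(x)
x₀ = 0.18, x₁ = 0.82

Secant formula: x_{n+1} = x_n - f(x_n)(x_n - x_{n-1})/(f(x_n) - f(x_{n-1}))

Iteration 1:
  f(0.180000) = -0.803844
  f(0.820000) = 0.137779
  x_2 = 0.820000 - 0.137779×(0.820000 - 0.180000)/(0.137779 - (-0.803844))
       = 0.726355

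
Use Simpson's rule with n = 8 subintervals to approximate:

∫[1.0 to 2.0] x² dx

f(x) = x²
a = 1.0, b = 2.0, n = 8
h = (b - a)/n = 0.125000

Simpson's rule: (h/3)[f(x₀) + 4f(x₁) + 2f(x₂) + ... + f(xₙ)]

x_0 = 1.0000, f(x_0) = 1.000000, coefficient = 1
x_1 = 1.1250, f(x_1) = 1.265625, coefficient = 4
x_2 = 1.2500, f(x_2) = 1.562500, coefficient = 2
x_3 = 1.3750, f(x_3) = 1.890625, coefficient = 4
x_4 = 1.5000, f(x_4) = 2.250000, coefficient = 2
x_5 = 1.6250, f(x_5) = 2.640625, coefficient = 4
x_6 = 1.7500, f(x_6) = 3.062500, coefficient = 2
x_7 = 1.8750, f(x_7) = 3.515625, coefficient = 4
x_8 = 2.0000, f(x_8) = 4.000000, coefficient = 1

I ≈ (0.125000/3) × 56.000000 = 2.333333
Exact value: 2.333333
Error: 0.000000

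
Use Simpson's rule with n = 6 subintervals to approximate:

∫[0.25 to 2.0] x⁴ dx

f(x) = x⁴
a = 0.25, b = 2.0, n = 6
h = (b - a)/n = 0.291667

Simpson's rule: (h/3)[f(x₀) + 4f(x₁) + 2f(x₂) + ... + f(xₙ)]

x_0 = 0.2500, f(x_0) = 0.003906, coefficient = 1
x_1 = 0.5417, f(x_1) = 0.086085, coefficient = 4
x_2 = 0.8333, f(x_2) = 0.482253, coefficient = 2
x_3 = 1.1250, f(x_3) = 1.601807, coefficient = 4
x_4 = 1.4167, f(x_4) = 4.027826, coefficient = 2
x_5 = 1.7083, f(x_5) = 8.517075, coefficient = 4
x_6 = 2.0000, f(x_6) = 16.000000, coefficient = 1

I ≈ (0.291667/3) × 65.843931 = 6.401493
Exact value: 6.399805
Error: 0.001689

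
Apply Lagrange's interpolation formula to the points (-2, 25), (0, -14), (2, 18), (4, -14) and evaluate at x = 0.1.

Lagrange interpolation formula:
P(x) = Σ yᵢ × Lᵢ(x)
where Lᵢ(x) = Π_{j≠i} (x - xⱼ)/(xᵢ - xⱼ)

L_0(0.1) = (0.1 - 0)/(-2 - 0) × (0.1 - 2)/(-2 - 2) × (0.1 - 4)/(-2 - 4) = -0.015438
L_1(0.1) = (0.1 - (-2))/(0 - (-2)) × (0.1 - 2)/(0 - 2) × (0.1 - 4)/(0 - 4) = 0.972562
L_2(0.1) = (0.1 - (-2))/(2 - (-2)) × (0.1 - 0)/(2 - 0) × (0.1 - 4)/(2 - 4) = 0.051188
L_3(0.1) = (0.1 - (-2))/(4 - (-2)) × (0.1 - 0)/(4 - 0) × (0.1 - 2)/(4 - 2) = -0.008313

P(0.1) = 25×L_0(0.1) + (-14)×L_1(0.1) + 18×L_2(0.1) + (-14)×L_3(0.1)
P(0.1) = -12.964063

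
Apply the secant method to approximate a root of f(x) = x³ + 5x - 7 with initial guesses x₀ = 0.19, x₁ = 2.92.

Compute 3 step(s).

f(x) = x³ + 5x - 7
x₀ = 0.19, x₁ = 2.92

Secant formula: x_{n+1} = x_n - f(x_n)(x_n - x_{n-1})/(f(x_n) - f(x_{n-1}))

Iteration 1:
  f(0.190000) = -6.043141
  f(2.920000) = 32.497088
  x_2 = 2.920000 - 32.497088×(2.920000 - 0.190000)/(32.497088 - (-6.043141))
       = 0.618066
Iteration 2:
  f(2.920000) = 32.497088
  f(0.618066) = -3.673563
  x_3 = 0.618066 - (-3.673563)×(0.618066 - 2.920000)/(-3.673563 - 32.497088)
       = 0.851855
Iteration 3:
  f(0.618066) = -3.673563
  f(0.851855) = -2.122568
  x_4 = 0.851855 - (-2.122568)×(0.851855 - 0.618066)/(-2.122568 - (-3.673563))
       = 1.171800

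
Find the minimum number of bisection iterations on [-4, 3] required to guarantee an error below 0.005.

We need (b-a)/2^n ≤ 0.005
(3 - (-4))/2^n ≤ 0.005
7/2^n ≤ 0.005
2^n ≥ 1400
n ≥ log₂(1400) = 10.45
n ≥ 11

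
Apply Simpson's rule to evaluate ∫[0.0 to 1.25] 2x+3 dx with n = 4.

f(x) = 2x+3
a = 0.0, b = 1.25, n = 4
h = (b - a)/n = 0.312500

Simpson's rule: (h/3)[f(x₀) + 4f(x₁) + 2f(x₂) + ... + f(xₙ)]

x_0 = 0.0000, f(x_0) = 3.000000, coefficient = 1
x_1 = 0.3125, f(x_1) = 3.625000, coefficient = 4
x_2 = 0.6250, f(x_2) = 4.250000, coefficient = 2
x_3 = 0.9375, f(x_3) = 4.875000, coefficient = 4
x_4 = 1.2500, f(x_4) = 5.500000, coefficient = 1

I ≈ (0.312500/3) × 51.000000 = 5.312500
Exact value: 5.312500
Error: 0.000000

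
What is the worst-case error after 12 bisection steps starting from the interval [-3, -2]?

Bisection error bound: |error| ≤ (b-a)/2^n
|error| ≤ (-2 - (-3))/2^12 = 1/2^12
|error| ≤ 0.0002441406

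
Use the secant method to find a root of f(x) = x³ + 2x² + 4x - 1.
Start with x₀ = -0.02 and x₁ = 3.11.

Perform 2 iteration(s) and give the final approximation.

f(x) = x³ + 2x² + 4x - 1
x₀ = -0.02, x₁ = 3.11

Secant formula: x_{n+1} = x_n - f(x_n)(x_n - x_{n-1})/(f(x_n) - f(x_{n-1}))

Iteration 1:
  f(-0.020000) = -1.079208
  f(3.110000) = 60.864431
  x_2 = 3.110000 - 60.864431×(3.110000 - (-0.020000))/(60.864431 - (-1.079208))
       = 0.034532
Iteration 2:
  f(3.110000) = 60.864431
  f(0.034532) = -0.859445
  x_3 = 0.034532 - (-0.859445)×(0.034532 - 3.110000)/(-0.859445 - 60.864431)
       = 0.077355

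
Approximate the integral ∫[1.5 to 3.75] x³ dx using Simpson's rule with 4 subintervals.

f(x) = x³
a = 1.5, b = 3.75, n = 4
h = (b - a)/n = 0.562500

Simpson's rule: (h/3)[f(x₀) + 4f(x₁) + 2f(x₂) + ... + f(xₙ)]

x_0 = 1.5000, f(x_0) = 3.375000, coefficient = 1
x_1 = 2.0625, f(x_1) = 8.773682, coefficient = 4
x_2 = 2.6250, f(x_2) = 18.087891, coefficient = 2
x_3 = 3.1875, f(x_3) = 32.385498, coefficient = 4
x_4 = 3.7500, f(x_4) = 52.734375, coefficient = 1

I ≈ (0.562500/3) × 256.921875 = 48.172852
Exact value: 48.172852
Error: 0.000000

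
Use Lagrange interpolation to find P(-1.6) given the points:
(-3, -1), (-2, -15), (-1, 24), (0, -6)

Lagrange interpolation formula:
P(x) = Σ yᵢ × Lᵢ(x)
where Lᵢ(x) = Π_{j≠i} (x - xⱼ)/(xᵢ - xⱼ)

L_0(-1.6) = (-1.6 - (-2))/(-3 - (-2)) × (-1.6 - (-1))/(-3 - (-1)) × (-1.6 - 0)/(-3 - 0) = -0.064000
L_1(-1.6) = (-1.6 - (-3))/(-2 - (-3)) × (-1.6 - (-1))/(-2 - (-1)) × (-1.6 - 0)/(-2 - 0) = 0.672000
L_2(-1.6) = (-1.6 - (-3))/(-1 - (-3)) × (-1.6 - (-2))/(-1 - (-2)) × (-1.6 - 0)/(-1 - 0) = 0.448000
L_3(-1.6) = (-1.6 - (-3))/(0 - (-3)) × (-1.6 - (-2))/(0 - (-2)) × (-1.6 - (-1))/(0 - (-1)) = -0.056000

P(-1.6) = (-1)×L_0(-1.6) + (-15)×L_1(-1.6) + 24×L_2(-1.6) + (-6)×L_3(-1.6)
P(-1.6) = 1.072000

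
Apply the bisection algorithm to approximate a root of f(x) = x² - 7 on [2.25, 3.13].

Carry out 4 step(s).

f(x) = x² - 7
Initial interval: [2.25, 3.13]

Iteration 1:
  c_1 = (2.250000 + 3.130000)/2 = 2.690000
  f(c_1) = f(2.690000) = 0.236100
  f(a) × f(c) < 0, new interval: [2.250000, 2.690000]
Iteration 2:
  c_2 = (2.250000 + 2.690000)/2 = 2.470000
  f(c_2) = f(2.470000) = -0.899100
  f(a) × f(c) ≥ 0, new interval: [2.470000, 2.690000]
Iteration 3:
  c_3 = (2.470000 + 2.690000)/2 = 2.580000
  f(c_3) = f(2.580000) = -0.343600
  f(a) × f(c) ≥ 0, new interval: [2.580000, 2.690000]
Iteration 4:
  c_4 = (2.580000 + 2.690000)/2 = 2.635000
  f(c_4) = f(2.635000) = -0.056775
  f(a) × f(c) ≥ 0, new interval: [2.635000, 2.690000]

After 4 iteration(s), the approximation is c_4 = 2.635000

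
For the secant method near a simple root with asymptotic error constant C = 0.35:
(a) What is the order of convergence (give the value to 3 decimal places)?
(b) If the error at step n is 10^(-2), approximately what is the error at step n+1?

(a) Secant method has superlinear convergence with order φ = (1+√5)/2 ≈ 1.618.
    This means |e_{n+1}| ≈ C|e_n|^1.618.

(b) With |e_n| = 10^(-2) and C = 0.35:
    |e_{n+1}| ≈ 0.35 × (10^(-2))^1.618 = 0.35 × 10^(-3.24)

(a) ≈ 1.618 (golden ratio); (b) |e_{n+1}| ≈ 2.032e-04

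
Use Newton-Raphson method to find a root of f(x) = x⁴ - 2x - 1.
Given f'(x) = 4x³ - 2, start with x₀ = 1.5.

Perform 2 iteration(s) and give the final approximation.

f(x) = x⁴ - 2x - 1
f'(x) = 4x³ - 2
x₀ = 1.5

Newton-Raphson formula: x_{n+1} = x_n - f(x_n)/f'(x_n)

Iteration 1:
  f(1.500000) = 1.062500
  f'(1.500000) = 11.500000
  x_1 = 1.500000 - 1.062500/11.500000 = 1.407609
Iteration 2:
  f(1.407609) = 0.110579
  f'(1.407609) = 9.155931
  x_2 = 1.407609 - 0.110579/9.155931 = 1.395531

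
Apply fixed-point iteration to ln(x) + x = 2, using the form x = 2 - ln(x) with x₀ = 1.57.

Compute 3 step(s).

Equation: ln(x) + x = 2
Fixed-point form: x = 2 - ln(x)
x₀ = 1.57

x_1 = g(1.570000) = 1.548924
x_2 = g(1.548924) = 1.562439
x_3 = g(1.562439) = 1.553752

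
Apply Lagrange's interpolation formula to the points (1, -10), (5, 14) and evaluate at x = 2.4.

Lagrange interpolation formula:
P(x) = Σ yᵢ × Lᵢ(x)
where Lᵢ(x) = Π_{j≠i} (x - xⱼ)/(xᵢ - xⱼ)

L_0(2.4) = (2.4 - 5)/(1 - 5) = 0.650000
L_1(2.4) = (2.4 - 1)/(5 - 1) = 0.350000

P(2.4) = (-10)×L_0(2.4) + 14×L_1(2.4)
P(2.4) = -1.600000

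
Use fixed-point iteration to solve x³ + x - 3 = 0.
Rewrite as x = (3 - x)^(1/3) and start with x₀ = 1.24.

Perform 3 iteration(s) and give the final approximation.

Equation: x³ + x - 3 = 0
Fixed-point form: x = (3 - x)^(1/3)
x₀ = 1.24

x_1 = g(1.240000) = 1.207362
x_2 = g(1.207362) = 1.214780
x_3 = g(1.214780) = 1.213102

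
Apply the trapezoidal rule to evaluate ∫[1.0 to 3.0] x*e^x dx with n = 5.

f(x) = x*e^x
a = 1.0, b = 3.0, n = 5
h = (b - a)/n = 0.400000

Trapezoidal rule: (h/2)[f(x₀) + 2f(x₁) + 2f(x₂) + ... + f(xₙ)]

x_0 = 1.0000, f(x_0) = 2.718282, coefficient = 1
x_1 = 1.4000, f(x_1) = 5.677280, coefficient = 2
x_2 = 1.8000, f(x_2) = 10.889365, coefficient = 2
x_3 = 2.2000, f(x_3) = 19.855030, coefficient = 2
x_4 = 2.6000, f(x_4) = 35.005719, coefficient = 2
x_5 = 3.0000, f(x_5) = 60.256611, coefficient = 1

I ≈ (0.400000/2) × 205.829681 = 41.165936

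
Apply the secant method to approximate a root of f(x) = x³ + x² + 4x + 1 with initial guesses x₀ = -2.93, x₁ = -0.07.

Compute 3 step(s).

f(x) = x³ + x² + 4x + 1
x₀ = -2.93, x₁ = -0.07

Secant formula: x_{n+1} = x_n - f(x_n)(x_n - x_{n-1})/(f(x_n) - f(x_{n-1}))

Iteration 1:
  f(-2.930000) = -27.288857
  f(-0.070000) = 0.724557
  x_2 = -0.070000 - 0.724557×(-0.070000 - (-2.930000))/(0.724557 - (-27.288857))
       = -0.143973
Iteration 2:
  f(-0.070000) = 0.724557
  f(-0.143973) = 0.441852
  x_3 = -0.143973 - 0.441852×(-0.143973 - (-0.070000))/(0.441852 - 0.724557)
       = -0.259589
Iteration 3:
  f(-0.143973) = 0.441852
  f(-0.259589) = 0.011539
  x_4 = -0.259589 - 0.011539×(-0.259589 - (-0.143973))/(0.011539 - 0.441852)
       = -0.262689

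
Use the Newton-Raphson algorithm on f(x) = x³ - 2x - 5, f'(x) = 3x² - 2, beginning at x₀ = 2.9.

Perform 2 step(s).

f(x) = x³ - 2x - 5
f'(x) = 3x² - 2
x₀ = 2.9

Newton-Raphson formula: x_{n+1} = x_n - f(x_n)/f'(x_n)

Iteration 1:
  f(2.900000) = 13.589000
  f'(2.900000) = 23.230000
  x_1 = 2.900000 - 13.589000/23.230000 = 2.315024
Iteration 2:
  f(2.315024) = 2.776939
  f'(2.315024) = 14.078004
  x_2 = 2.315024 - 2.776939/14.078004 = 2.117770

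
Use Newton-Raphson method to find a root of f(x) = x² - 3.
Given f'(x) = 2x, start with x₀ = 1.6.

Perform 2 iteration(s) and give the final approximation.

f(x) = x² - 3
f'(x) = 2x
x₀ = 1.6

Newton-Raphson formula: x_{n+1} = x_n - f(x_n)/f'(x_n)

Iteration 1:
  f(1.600000) = -0.440000
  f'(1.600000) = 3.200000
  x_1 = 1.600000 - (-0.440000)/3.200000 = 1.737500
Iteration 2:
  f(1.737500) = 0.018906
  f'(1.737500) = 3.475000
  x_2 = 1.737500 - 0.018906/3.475000 = 1.732059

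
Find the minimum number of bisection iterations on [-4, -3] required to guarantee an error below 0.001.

We need (b-a)/2^n ≤ 0.001
(-3 - (-4))/2^n ≤ 0.001
1/2^n ≤ 0.001
2^n ≥ 1000
n ≥ log₂(1000) = 9.97
n ≥ 10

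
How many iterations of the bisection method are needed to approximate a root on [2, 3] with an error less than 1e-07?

We need (b-a)/2^n ≤ 1e-07
(3 - 2)/2^n ≤ 1e-07
1/2^n ≤ 1e-07
2^n ≥ 10000000
n ≥ log₂(10000000) = 23.25
n ≥ 24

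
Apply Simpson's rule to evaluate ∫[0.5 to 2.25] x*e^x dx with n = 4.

f(x) = x*e^x
a = 0.5, b = 2.25, n = 4
h = (b - a)/n = 0.437500

Simpson's rule: (h/3)[f(x₀) + 4f(x₁) + 2f(x₂) + ... + f(xₙ)]

x_0 = 0.5000, f(x_0) = 0.824361, coefficient = 1
x_1 = 0.9375, f(x_1) = 2.393990, coefficient = 4
x_2 = 1.3750, f(x_2) = 5.438230, coefficient = 2
x_3 = 1.8125, f(x_3) = 11.102909, coefficient = 4
x_4 = 2.2500, f(x_4) = 21.347406, coefficient = 1

I ≈ (0.437500/3) × 87.035822 = 12.692724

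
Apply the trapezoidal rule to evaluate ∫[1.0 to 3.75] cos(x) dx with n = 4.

f(x) = cos(x)
a = 1.0, b = 3.75, n = 4
h = (b - a)/n = 0.687500

Trapezoidal rule: (h/2)[f(x₀) + 2f(x₁) + 2f(x₂) + ... + f(xₙ)]

x_0 = 1.0000, f(x_0) = 0.540302, coefficient = 1
x_1 = 1.6875, f(x_1) = -0.116439, coefficient = 2
x_2 = 2.3750, f(x_2) = -0.720278, coefficient = 2
x_3 = 3.0625, f(x_3) = -0.996874, coefficient = 2
x_4 = 3.7500, f(x_4) = -0.820559, coefficient = 1

I ≈ (0.687500/2) × -3.947439 = -1.356932
Exact value: -1.413032
Error: 0.056100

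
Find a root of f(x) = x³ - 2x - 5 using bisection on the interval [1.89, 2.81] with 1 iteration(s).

f(x) = x³ - 2x - 5
Initial interval: [1.89, 2.81]

Iteration 1:
  c_1 = (1.890000 + 2.810000)/2 = 2.350000
  f(c_1) = f(2.350000) = 3.277875
  f(a) × f(c) < 0, new interval: [1.890000, 2.350000]

After 1 iteration(s), the approximation is c_1 = 2.350000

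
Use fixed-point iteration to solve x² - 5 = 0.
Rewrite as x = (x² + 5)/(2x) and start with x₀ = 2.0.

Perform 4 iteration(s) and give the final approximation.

Equation: x² - 5 = 0
Fixed-point form: x = (x² + 5)/(2x)
x₀ = 2.0

x_1 = g(2.000000) = 2.250000
x_2 = g(2.250000) = 2.236111
x_3 = g(2.236111) = 2.236068
x_4 = g(2.236068) = 2.236068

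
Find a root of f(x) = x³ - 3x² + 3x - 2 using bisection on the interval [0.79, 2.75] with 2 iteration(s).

f(x) = x³ - 3x² + 3x - 2
Initial interval: [0.79, 2.75]

Iteration 1:
  c_1 = (0.790000 + 2.750000)/2 = 1.770000
  f(c_1) = f(1.770000) = -0.543467
  f(a) × f(c) ≥ 0, new interval: [1.770000, 2.750000]
Iteration 2:
  c_2 = (1.770000 + 2.750000)/2 = 2.260000
  f(c_2) = f(2.260000) = 1.000376
  f(a) × f(c) < 0, new interval: [1.770000, 2.260000]

After 2 iteration(s), the approximation is c_2 = 2.260000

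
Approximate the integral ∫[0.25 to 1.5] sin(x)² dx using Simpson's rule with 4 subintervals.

f(x) = sin(x)²
a = 0.25, b = 1.5, n = 4
h = (b - a)/n = 0.312500

Simpson's rule: (h/3)[f(x₀) + 4f(x₁) + 2f(x₂) + ... + f(xₙ)]

x_0 = 0.2500, f(x_0) = 0.061209, coefficient = 1
x_1 = 0.5625, f(x_1) = 0.284412, coefficient = 4
x_2 = 0.8750, f(x_2) = 0.589123, coefficient = 2
x_3 = 1.1875, f(x_3) = 0.860139, coefficient = 4
x_4 = 1.5000, f(x_4) = 0.994996, coefficient = 1

I ≈ (0.312500/3) × 6.812655 = 0.709652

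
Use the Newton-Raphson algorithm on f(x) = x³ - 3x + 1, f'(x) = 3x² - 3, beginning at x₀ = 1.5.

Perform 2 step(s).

f(x) = x³ - 3x + 1
f'(x) = 3x² - 3
x₀ = 1.5

Newton-Raphson formula: x_{n+1} = x_n - f(x_n)/f'(x_n)

Iteration 1:
  f(1.500000) = -0.125000
  f'(1.500000) = 3.750000
  x_1 = 1.500000 - (-0.125000)/3.750000 = 1.533333
Iteration 2:
  f(1.533333) = 0.005037
  f'(1.533333) = 4.053333
  x_2 = 1.533333 - 0.005037/4.053333 = 1.532091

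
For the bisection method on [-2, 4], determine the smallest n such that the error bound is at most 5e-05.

We need (b-a)/2^n ≤ 5e-05
(4 - (-2))/2^n ≤ 5e-05
6/2^n ≤ 5e-05
2^n ≥ 120000
n ≥ log₂(120000) = 16.87
n ≥ 17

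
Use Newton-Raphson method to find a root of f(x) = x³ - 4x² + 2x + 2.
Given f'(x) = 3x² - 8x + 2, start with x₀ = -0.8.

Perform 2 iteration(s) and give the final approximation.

f(x) = x³ - 4x² + 2x + 2
f'(x) = 3x² - 8x + 2
x₀ = -0.8

Newton-Raphson formula: x_{n+1} = x_n - f(x_n)/f'(x_n)

Iteration 1:
  f(-0.800000) = -2.672000
  f'(-0.800000) = 10.320000
  x_1 = -0.800000 - (-2.672000)/10.320000 = -0.541085
Iteration 2:
  f(-0.541085) = -0.411679
  f'(-0.541085) = 7.207002
  x_2 = -0.541085 - (-0.411679)/7.207002 = -0.483963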